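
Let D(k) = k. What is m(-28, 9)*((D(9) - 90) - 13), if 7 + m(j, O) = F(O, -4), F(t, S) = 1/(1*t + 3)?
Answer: 3901/6 ≈ 650.17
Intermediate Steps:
F(t, S) = 1/(3 + t) (F(t, S) = 1/(t + 3) = 1/(3 + t))
m(j, O) = -7 + 1/(3 + O)
m(-28, 9)*((D(9) - 90) - 13) = ((-20 - 7*9)/(3 + 9))*((9 - 90) - 13) = ((-20 - 63)/12)*(-81 - 13) = ((1/12)*(-83))*(-94) = -83/12*(-94) = 3901/6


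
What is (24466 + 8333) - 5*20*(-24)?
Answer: 35199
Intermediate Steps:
(24466 + 8333) - 5*20*(-24) = 32799 - 100*(-24) = 32799 + 2400 = 35199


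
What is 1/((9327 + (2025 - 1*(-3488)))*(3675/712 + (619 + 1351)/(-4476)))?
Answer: 99591/6977888575 ≈ 1.4272e-5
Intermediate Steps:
1/((9327 + (2025 - 1*(-3488)))*(3675/712 + (619 + 1351)/(-4476))) = 1/((9327 + (2025 + 3488))*(3675*(1/712) + 1970*(-1/4476))) = 1/((9327 + 5513)*(3675/712 - 985/2238)) = 1/(14840*(3761665/796728)) = (1/14840)*(796728/3761665) = 99591/6977888575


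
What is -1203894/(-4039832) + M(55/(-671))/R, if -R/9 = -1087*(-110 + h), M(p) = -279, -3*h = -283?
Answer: 30940722471/103195488524 ≈ 0.29983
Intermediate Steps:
h = 283/3 (h = -1/3*(-283) = 283/3 ≈ 94.333)
R = -153267 (R = -(-9783)*(-110 + 283/3) = -(-9783)*(-47)/3 = -9*51089/3 = -153267)
-1203894/(-4039832) + M(55/(-671))/R = -1203894/(-4039832) - 279/(-153267) = -1203894*(-1/4039832) - 279*(-1/153267) = 601947/2019916 + 93/51089 = 30940722471/103195488524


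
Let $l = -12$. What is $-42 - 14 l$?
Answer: $126$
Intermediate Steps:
$-42 - 14 l = -42 - -168 = -42 + 168 = 126$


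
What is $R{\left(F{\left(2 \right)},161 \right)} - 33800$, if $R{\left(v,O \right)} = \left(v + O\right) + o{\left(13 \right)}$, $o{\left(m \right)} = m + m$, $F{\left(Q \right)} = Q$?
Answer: $-33611$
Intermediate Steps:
$o{\left(m \right)} = 2 m$
$R{\left(v,O \right)} = 26 + O + v$ ($R{\left(v,O \right)} = \left(v + O\right) + 2 \cdot 13 = \left(O + v\right) + 26 = 26 + O + v$)
$R{\left(F{\left(2 \right)},161 \right)} - 33800 = \left(26 + 161 + 2\right) - 33800 = 189 - 33800 = -33611$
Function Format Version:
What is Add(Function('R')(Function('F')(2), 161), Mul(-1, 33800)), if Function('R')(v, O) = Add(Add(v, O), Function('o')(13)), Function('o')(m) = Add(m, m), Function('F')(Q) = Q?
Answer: -33611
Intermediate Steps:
Function('o')(m) = Mul(2, m)
Function('R')(v, O) = Add(26, O, v) (Function('R')(v, O) = Add(Add(v, O), Mul(2, 13)) = Add(Add(O, v), 26) = Add(26, O, v))
Add(Function('R')(Function('F')(2), 161), Mul(-1, 33800)) = Add(Add(26, 161, 2), Mul(-1, 33800)) = Add(189, -33800) = -33611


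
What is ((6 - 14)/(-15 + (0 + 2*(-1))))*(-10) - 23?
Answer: -471/17 ≈ -27.706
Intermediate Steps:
((6 - 14)/(-15 + (0 + 2*(-1))))*(-10) - 23 = -8/(-15 + (0 - 2))*(-10) - 23 = -8/(-15 - 2)*(-10) - 23 = -8/(-17)*(-10) - 23 = -8*(-1/17)*(-10) - 23 = (8/17)*(-10) - 23 = -80/17 - 23 = -471/17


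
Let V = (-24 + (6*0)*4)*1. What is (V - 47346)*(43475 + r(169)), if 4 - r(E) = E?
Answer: -2051594700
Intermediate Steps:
r(E) = 4 - E
V = -24 (V = (-24 + 0*4)*1 = (-24 + 0)*1 = -24*1 = -24)
(V - 47346)*(43475 + r(169)) = (-24 - 47346)*(43475 + (4 - 1*169)) = -47370*(43475 + (4 - 169)) = -47370*(43475 - 165) = -47370*43310 = -2051594700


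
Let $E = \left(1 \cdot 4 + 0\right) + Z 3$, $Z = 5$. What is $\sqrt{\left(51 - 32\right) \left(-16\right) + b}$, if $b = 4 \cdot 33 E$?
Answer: $2 \sqrt{551} \approx 46.947$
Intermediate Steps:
$E = 19$ ($E = \left(1 \cdot 4 + 0\right) + 5 \cdot 3 = \left(4 + 0\right) + 15 = 4 + 15 = 19$)
$b = 2508$ ($b = 4 \cdot 33 \cdot 19 = 132 \cdot 19 = 2508$)
$\sqrt{\left(51 - 32\right) \left(-16\right) + b} = \sqrt{\left(51 - 32\right) \left(-16\right) + 2508} = \sqrt{19 \left(-16\right) + 2508} = \sqrt{-304 + 2508} = \sqrt{2204} = 2 \sqrt{551}$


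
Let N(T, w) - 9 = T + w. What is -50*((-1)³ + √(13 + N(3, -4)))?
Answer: 50 - 50*√21 ≈ -179.13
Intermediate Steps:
N(T, w) = 9 + T + w (N(T, w) = 9 + (T + w) = 9 + T + w)
-50*((-1)³ + √(13 + N(3, -4))) = -50*((-1)³ + √(13 + (9 + 3 - 4))) = -50*(-1 + √(13 + 8)) = -50*(-1 + √21) = 50 - 50*√21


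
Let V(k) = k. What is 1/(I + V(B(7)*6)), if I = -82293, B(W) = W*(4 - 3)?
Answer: -1/82251 ≈ -1.2158e-5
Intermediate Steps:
B(W) = W (B(W) = W*1 = W)
1/(I + V(B(7)*6)) = 1/(-82293 + 7*6) = 1/(-82293 + 42) = 1/(-82251) = -1/82251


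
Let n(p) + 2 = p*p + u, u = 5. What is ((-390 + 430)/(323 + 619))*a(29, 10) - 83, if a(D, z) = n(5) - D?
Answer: -39113/471 ≈ -83.042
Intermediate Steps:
n(p) = 3 + p² (n(p) = -2 + (p*p + 5) = -2 + (p² + 5) = -2 + (5 + p²) = 3 + p²)
a(D, z) = 28 - D (a(D, z) = (3 + 5²) - D = (3 + 25) - D = 28 - D)
((-390 + 430)/(323 + 619))*a(29, 10) - 83 = ((-390 + 430)/(323 + 619))*(28 - 1*29) - 83 = (40/942)*(28 - 29) - 83 = (40*(1/942))*(-1) - 83 = (20/471)*(-1) - 83 = -20/471 - 83 = -39113/471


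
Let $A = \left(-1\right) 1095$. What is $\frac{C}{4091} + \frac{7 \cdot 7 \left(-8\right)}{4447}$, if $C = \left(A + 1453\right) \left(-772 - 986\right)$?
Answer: $- \frac{2800385380}{18192677} \approx -153.93$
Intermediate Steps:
$A = -1095$
$C = -629364$ ($C = \left(-1095 + 1453\right) \left(-772 - 986\right) = 358 \left(-1758\right) = -629364$)
$\frac{C}{4091} + \frac{7 \cdot 7 \left(-8\right)}{4447} = - \frac{629364}{4091} + \frac{7 \cdot 7 \left(-8\right)}{4447} = \left(-629364\right) \frac{1}{4091} + 49 \left(-8\right) \frac{1}{4447} = - \frac{629364}{4091} - \frac{392}{4447} = - \frac{2800385380}{18192677}$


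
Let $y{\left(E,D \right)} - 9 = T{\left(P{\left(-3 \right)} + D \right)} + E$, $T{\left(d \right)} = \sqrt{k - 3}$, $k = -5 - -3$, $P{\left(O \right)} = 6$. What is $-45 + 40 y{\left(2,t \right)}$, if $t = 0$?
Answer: $395 + 40 i \sqrt{5} \approx 395.0 + 89.443 i$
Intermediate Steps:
$k = -2$ ($k = -5 + 3 = -2$)
$T{\left(d \right)} = i \sqrt{5}$ ($T{\left(d \right)} = \sqrt{-2 - 3} = \sqrt{-5} = i \sqrt{5}$)
$y{\left(E,D \right)} = 9 + E + i \sqrt{5}$ ($y{\left(E,D \right)} = 9 + \left(i \sqrt{5} + E\right) = 9 + \left(E + i \sqrt{5}\right) = 9 + E + i \sqrt{5}$)
$-45 + 40 y{\left(2,t \right)} = -45 + 40 \left(9 + 2 + i \sqrt{5}\right) = -45 + 40 \left(11 + i \sqrt{5}\right) = -45 + \left(440 + 40 i \sqrt{5}\right) = 395 + 40 i \sqrt{5}$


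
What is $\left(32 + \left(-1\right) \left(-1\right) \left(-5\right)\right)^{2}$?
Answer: $729$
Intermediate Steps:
$\left(32 + \left(-1\right) \left(-1\right) \left(-5\right)\right)^{2} = \left(32 + 1 \left(-5\right)\right)^{2} = \left(32 - 5\right)^{2} = 27^{2} = 729$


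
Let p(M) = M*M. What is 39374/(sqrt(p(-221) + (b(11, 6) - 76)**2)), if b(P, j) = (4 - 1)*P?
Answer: 19687*sqrt(50690)/25345 ≈ 174.88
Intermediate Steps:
b(P, j) = 3*P
p(M) = M**2
39374/(sqrt(p(-221) + (b(11, 6) - 76)**2)) = 39374/(sqrt((-221)**2 + (3*11 - 76)**2)) = 39374/(sqrt(48841 + (33 - 76)**2)) = 39374/(sqrt(48841 + (-43)**2)) = 39374/(sqrt(48841 + 1849)) = 39374/(sqrt(50690)) = 39374*(sqrt(50690)/50690) = 19687*sqrt(50690)/25345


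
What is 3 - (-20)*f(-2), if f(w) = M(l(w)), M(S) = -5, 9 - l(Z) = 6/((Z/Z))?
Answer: -97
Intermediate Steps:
l(Z) = 3 (l(Z) = 9 - 6/(Z/Z) = 9 - 6/1 = 9 - 6 = 3)
f(w) = -5
3 - (-20)*f(-2) = 3 - (-20)*(-5) = 3 - 4*25 = 3 - 100 = -97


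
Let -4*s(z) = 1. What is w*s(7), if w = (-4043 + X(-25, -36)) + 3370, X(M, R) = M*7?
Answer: 212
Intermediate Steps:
X(M, R) = 7*M
w = -848 (w = (-4043 + 7*(-25)) + 3370 = (-4043 - 175) + 3370 = -4218 + 3370 = -848)
s(z) = -¼ (s(z) = -¼*1 = -¼)
w*s(7) = -848*(-¼) = 212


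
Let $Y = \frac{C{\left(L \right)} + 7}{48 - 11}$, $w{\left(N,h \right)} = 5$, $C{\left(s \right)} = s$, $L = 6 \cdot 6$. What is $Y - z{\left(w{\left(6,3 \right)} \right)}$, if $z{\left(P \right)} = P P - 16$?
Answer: $- \frac{290}{37} \approx -7.8378$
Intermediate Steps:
$L = 36$
$Y = \frac{43}{37}$ ($Y = \frac{36 + 7}{48 - 11} = \frac{43}{37} \approx 1.1622$)
$z{\left(P \right)} = -16 + P^{2}$ ($z{\left(P \right)} = P^{2} - 16 = -16 + P^{2}$)
$Y - z{\left(w{\left(6,3 \right)} \right)} = \frac{43}{37} - \left(-16 + 5^{2}\right) = \frac{43}{37} - \left(-16 + 25\right) = \frac{43}{37} - 9 = - \frac{290}{37}$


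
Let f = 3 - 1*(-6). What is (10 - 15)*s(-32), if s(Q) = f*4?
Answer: -180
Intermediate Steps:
f = 9 (f = 3 + 6 = 9)
s(Q) = 36 (s(Q) = 9*4 = 36)
(10 - 15)*s(-32) = (10 - 15)*36 = -5*36 = -180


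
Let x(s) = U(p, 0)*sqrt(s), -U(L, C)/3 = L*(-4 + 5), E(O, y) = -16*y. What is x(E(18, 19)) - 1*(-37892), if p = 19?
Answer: 37892 - 228*I*sqrt(19) ≈ 37892.0 - 993.83*I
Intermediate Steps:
U(L, C) = -3*L (U(L, C) = -3*L*(-4 + 5) = -3*L)
x(s) = -57*sqrt(s) (x(s) = (-3*19)*sqrt(s) = -57*sqrt(s))
x(E(18, 19)) - 1*(-37892) = -57*4*I*sqrt(19) - 1*(-37892) = -228*I*sqrt(19) + 37892 = 37892 - 228*I*sqrt(19)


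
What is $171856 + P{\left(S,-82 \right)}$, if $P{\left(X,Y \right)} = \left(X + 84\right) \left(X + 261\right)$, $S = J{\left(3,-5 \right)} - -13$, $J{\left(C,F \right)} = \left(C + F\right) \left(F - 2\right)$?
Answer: $203824$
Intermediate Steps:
$J{\left(C,F \right)} = \left(-2 + F\right) \left(C + F\right)$ ($J{\left(C,F \right)} = \left(C + F\right) \left(-2 + F\right) = \left(-2 + F\right) \left(C + F\right)$)
$S = 27$ ($S = \left(\left(-5\right)^{2} - 6 - -10 + 3 \left(-5\right)\right) - -13 = \left(25 - 6 + 10 - 15\right) + 13 = 14 + 13 = 27$)
$P{\left(X,Y \right)} = \left(84 + X\right) \left(261 + X\right)$
$171856 + P{\left(S,-82 \right)} = 171856 + \left(21924 + 27^{2} + 345 \cdot 27\right) = 171856 + \left(21924 + 729 + 9315\right) = 171856 + 31968 = 203824$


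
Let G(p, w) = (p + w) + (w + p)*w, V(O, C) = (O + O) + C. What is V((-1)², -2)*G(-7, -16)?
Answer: 0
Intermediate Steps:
V(O, C) = C + 2*O (V(O, C) = 2*O + C = C + 2*O)
G(p, w) = p + w + w*(p + w) (G(p, w) = (p + w) + (p + w)*w = (p + w) + w*(p + w) = p + w + w*(p + w))
V((-1)², -2)*G(-7, -16) = (-2 + 2*(-1)²)*(-7 - 16 + (-16)² - 7*(-16)) = (-2 + 2*1)*(-7 - 16 + 256 + 112) = (-2 + 2)*345 = 0*345 = 0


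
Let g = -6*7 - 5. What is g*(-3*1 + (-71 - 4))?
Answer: 3666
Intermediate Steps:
g = -47 (g = -42 - 5 = -47)
g*(-3*1 + (-71 - 4)) = -47*(-3*1 + (-71 - 4)) = -47*(-3 - 75) = -47*(-78) = 3666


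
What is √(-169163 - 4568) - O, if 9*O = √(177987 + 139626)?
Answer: -√317613/9 + I*√173731 ≈ -62.619 + 416.81*I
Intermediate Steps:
O = √317613/9 (O = √(177987 + 139626)/9 = √317613/9 ≈ 62.619)
√(-169163 - 4568) - O = √(-169163 - 4568) - √317613/9 = √(-173731) - √317613/9 = I*√173731 - √317613/9 = -√317613/9 + I*√173731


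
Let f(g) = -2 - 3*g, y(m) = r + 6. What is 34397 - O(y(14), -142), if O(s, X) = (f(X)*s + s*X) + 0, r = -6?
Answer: 34397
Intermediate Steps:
y(m) = 0 (y(m) = -6 + 6 = 0)
O(s, X) = X*s + s*(-2 - 3*X) (O(s, X) = ((-2 - 3*X)*s + s*X) + 0 = (s*(-2 - 3*X) + X*s) + 0 = (X*s + s*(-2 - 3*X)) + 0 = X*s + s*(-2 - 3*X))
34397 - O(y(14), -142) = 34397 - (-2)*0*(1 - 142) = 34397 - (-2)*0*(-141) = 34397 - 1*0 = 34397 + 0 = 34397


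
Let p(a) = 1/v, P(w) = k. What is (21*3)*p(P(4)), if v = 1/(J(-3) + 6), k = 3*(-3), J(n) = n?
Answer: 189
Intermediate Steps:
k = -9
P(w) = -9
v = 1/3 (v = 1/(-3 + 6) = 1/3 ≈ 0.33333)
p(a) = 3 (p(a) = 1/(1/3) = 3)
(21*3)*p(P(4)) = (21*3)*3 = 63*3 = 189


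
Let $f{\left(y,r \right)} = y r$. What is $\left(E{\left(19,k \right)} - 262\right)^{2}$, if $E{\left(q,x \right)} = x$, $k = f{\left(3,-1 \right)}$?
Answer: $70225$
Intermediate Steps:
$f{\left(y,r \right)} = r y$
$k = -3$ ($k = \left(-1\right) 3 = -3$)
$\left(E{\left(19,k \right)} - 262\right)^{2} = \left(-3 - 262\right)^{2} = \left(-265\right)^{2} = 70225$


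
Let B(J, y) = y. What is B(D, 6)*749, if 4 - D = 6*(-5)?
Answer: 4494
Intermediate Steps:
D = 34 (D = 4 - 6*(-5) = 4 - 1*(-30) = 4 + 30 = 34)
B(D, 6)*749 = 6*749 = 4494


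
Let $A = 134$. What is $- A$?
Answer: $-134$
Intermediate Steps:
$- A = \left(-1\right) 134 = -134$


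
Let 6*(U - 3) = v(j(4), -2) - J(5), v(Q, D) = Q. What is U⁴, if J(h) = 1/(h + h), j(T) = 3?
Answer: 1908029761/12960000 ≈ 147.22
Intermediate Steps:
J(h) = 1/(2*h)
U = 209/60 (U = 3 + (3 - 1/(2*5))/6 = 3 + (3 - 1*⅒)/6 = 3 + (3 - ⅒)/6 = 3 + (⅙)*(29/10) = 3 + 29/60 = 209/60 ≈ 3.4833)
U⁴ = (209/60)⁴ = 1908029761/12960000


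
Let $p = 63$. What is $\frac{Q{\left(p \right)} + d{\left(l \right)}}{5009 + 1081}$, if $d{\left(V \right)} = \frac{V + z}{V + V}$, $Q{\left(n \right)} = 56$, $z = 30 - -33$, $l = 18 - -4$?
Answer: $\frac{2549}{267960} \approx 0.0095126$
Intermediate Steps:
$l = 22$ ($l = 18 + 4 = 22$)
$z = 63$ ($z = 30 + 33 = 63$)
$d{\left(V \right)} = \frac{63 + V}{2 V}$ ($d{\left(V \right)} = \frac{V + 63}{V + V} = \frac{63 + V}{2 V}$)
$\frac{Q{\left(p \right)} + d{\left(l \right)}}{5009 + 1081} = \frac{56 + \frac{63 + 22}{2 \cdot 22}}{5009 + 1081} = \frac{56 + \frac{1}{2} \cdot \frac{1}{22} \cdot 85}{6090} = \left(56 + \frac{85}{44}\right) \frac{1}{6090} = \frac{2549}{44} \cdot \frac{1}{6090} = \frac{2549}{267960}$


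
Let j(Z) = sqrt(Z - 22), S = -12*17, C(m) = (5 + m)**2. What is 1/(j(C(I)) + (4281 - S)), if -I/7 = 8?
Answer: 4485/20112646 - sqrt(2579)/20112646 ≈ 0.00022047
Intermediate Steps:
I = -56 (I = -7*8 = -56)
S = -204
j(Z) = sqrt(-22 + Z)
1/(j(C(I)) + (4281 - S)) = 1/(sqrt(-22 + (5 - 56)**2) + (4281 - 1*(-204))) = 1/(sqrt(-22 + (-51)**2) + (4281 + 204)) = 1/(sqrt(-22 + 2601) + 4485) = 1/(sqrt(2579) + 4485) = 1/(4485 + sqrt(2579))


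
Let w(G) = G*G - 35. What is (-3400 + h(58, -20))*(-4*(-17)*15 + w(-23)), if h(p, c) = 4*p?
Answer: -4796352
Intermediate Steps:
w(G) = -35 + G² (w(G) = G² - 35 = -35 + G²)
(-3400 + h(58, -20))*(-4*(-17)*15 + w(-23)) = (-3400 + 4*58)*(-4*(-17)*15 + (-35 + (-23)²)) = (-3400 + 232)*(68*15 + (-35 + 529)) = -3168*(1020 + 494) = -3168*1514 = -4796352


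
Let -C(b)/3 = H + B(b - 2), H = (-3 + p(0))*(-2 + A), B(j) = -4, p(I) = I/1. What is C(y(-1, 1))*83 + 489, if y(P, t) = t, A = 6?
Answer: 4473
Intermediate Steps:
p(I) = I (p(I) = I*1 = I)
H = -12 (H = (-3 + 0)*(-2 + 6) = -3*4 = -12)
C(b) = 48 (C(b) = -3*(-12 - 4) = -3*(-16) = 48)
C(y(-1, 1))*83 + 489 = 48*83 + 489 = 3984 + 489 = 4473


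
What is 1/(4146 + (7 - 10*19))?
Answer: 1/3963 ≈ 0.00025233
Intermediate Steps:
1/(4146 + (7 - 10*19)) = 1/(4146 + (7 - 190)) = 1/(4146 - 183) = 1/3963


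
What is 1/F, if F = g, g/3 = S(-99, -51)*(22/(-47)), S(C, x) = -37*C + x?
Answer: -47/238392 ≈ -0.00019715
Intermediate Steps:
S(C, x) = x - 37*C
g = -238392/47 (g = 3*((-51 - 37*(-99))*(22/(-47))) = 3*((-51 + 3663)*(22*(-1/47))) = 3*(3612*(-22/47)) = 3*(-79464/47) = -238392/47 ≈ -5072.2)
F = -238392/47 ≈ -5072.2
1/F = 1/(-238392/47) = -47/238392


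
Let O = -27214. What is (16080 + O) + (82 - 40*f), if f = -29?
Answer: -9892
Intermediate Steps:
(16080 + O) + (82 - 40*f) = (16080 - 27214) + (82 - 40*(-29)) = -11134 + (82 + 1160) = -11134 + 1242 = -9892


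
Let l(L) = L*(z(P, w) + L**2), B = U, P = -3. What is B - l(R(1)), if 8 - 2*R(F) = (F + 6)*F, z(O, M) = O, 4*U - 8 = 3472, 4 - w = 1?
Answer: 6971/8 ≈ 871.38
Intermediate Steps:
w = 3 (w = 4 - 1*1 = 4 - 1 = 3)
U = 870 (U = 2 + (1/4)*3472 = 2 + 868 = 870)
B = 870
R(F) = 4 - F*(6 + F)/2 (R(F) = 4 - (F + 6)*F/2 = 4 - (6 + F)*F/2 = 4 - F*(6 + F)/2)
l(L) = L*(-3 + L**2)
B - l(R(1)) = 870 - (4 - 3*1 - 1/2*1**2)*(-3 + (4 - 3*1 - 1/2*1**2)**2) = 870 - (4 - 3 - 1/2*1)*(-3 + (4 - 3 - 1/2*1)**2) = 870 - (4 - 3 - 1/2)*(-3 + (4 - 3 - 1/2)**2) = 870 - (-3 + (1/2)**2)/2 = 870 - (-3 + 1/4)/2 = 870 - (-11)/(2*4) = 870 - 1*(-11/8) = 870 + 11/8 = 6971/8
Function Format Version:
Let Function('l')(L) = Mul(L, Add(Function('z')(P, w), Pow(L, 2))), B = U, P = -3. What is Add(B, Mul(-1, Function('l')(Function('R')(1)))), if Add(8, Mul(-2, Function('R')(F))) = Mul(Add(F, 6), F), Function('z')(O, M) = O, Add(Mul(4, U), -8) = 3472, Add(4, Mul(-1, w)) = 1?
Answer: Rational(6971, 8) ≈ 871.38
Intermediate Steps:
w = 3 (w = Add(4, Mul(-1, 1)) = Add(4, -1) = 3)
U = 870 (U = Add(2, Mul(Rational(1, 4), 3472)) = Add(2, 868) = 870)
B = 870
Function('R')(F) = Add(4, Mul(Rational(-1, 2), F, Add(6, F))) (Function('R')(F) = Add(4, Mul(Rational(-1, 2), Mul(Add(F, 6), F))) = Add(4, Mul(Rational(-1, 2), Mul(Add(6, F), F))) = Add(4, Mul(Rational(-1, 2), Mul(F, Add(6, F)))) = Add(4, Mul(Rational(-1, 2), F, Add(6, F))))
Function('l')(L) = Mul(L, Add(-3, Pow(L, 2)))
Add(B, Mul(-1, Function('l')(Function('R')(1)))) = Add(870, Mul(-1, Mul(Add(4, Mul(-3, 1), Mul(Rational(-1, 2), Pow(1, 2))), Add(-3, Pow(Add(4, Mul(-3, 1), Mul(Rational(-1, 2), Pow(1, 2))), 2))))) = Add(870, Mul(-1, Mul(Add(4, -3, Mul(Rational(-1, 2), 1)), Add(-3, Pow(Add(4, -3, Mul(Rational(-1, 2), 1)), 2))))) = Add(870, Mul(-1, Mul(Add(4, -3, Rational(-1, 2)), Add(-3, Pow(Add(4, -3, Rational(-1, 2)), 2))))) = Add(870, Mul(-1, Mul(Rational(1, 2), Add(-3, Pow(Rational(1, 2), 2))))) = Add(870, Mul(-1, Mul(Rational(1, 2), Add(-3, Rational(1, 4))))) = Add(870, Mul(-1, Mul(Rational(1, 2), Rational(-11, 4)))) = Add(870, Mul(-1, Rational(-11, 8))) = Add(870, Rational(11, 8)) = Rational(6971, 8)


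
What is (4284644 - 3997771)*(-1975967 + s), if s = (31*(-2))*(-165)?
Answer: -563916870401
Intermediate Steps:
s = 10230 (s = -62*(-165) = 10230)
(4284644 - 3997771)*(-1975967 + s) = (4284644 - 3997771)*(-1975967 + 10230) = 286873*(-1965737) = -563916870401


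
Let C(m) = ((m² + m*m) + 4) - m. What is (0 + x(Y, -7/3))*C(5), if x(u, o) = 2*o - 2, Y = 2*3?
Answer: -980/3 ≈ -326.67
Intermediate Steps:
C(m) = 4 - m + 2*m² (C(m) = ((m² + m²) + 4) - m = (2*m² + 4) - m = (4 + 2*m²) - m = 4 - m + 2*m²)
Y = 6
x(u, o) = -2 + 2*o
(0 + x(Y, -7/3))*C(5) = (0 + (-2 + 2*(-7/3)))*(4 - 1*5 + 2*5²) = (0 + (-2 + 2*(-7*⅓)))*(4 - 5 + 2*25) = (0 + (-2 + 2*(-7/3)))*(4 - 5 + 50) = (0 + (-2 - 14/3))*49 = (0 - 20/3)*49 = -20/3*49 = -980/3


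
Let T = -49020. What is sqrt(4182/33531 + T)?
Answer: I*sqrt(6123824046842)/11177 ≈ 221.4*I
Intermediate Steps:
sqrt(4182/33531 + T) = sqrt(4182/33531 - 49020) = sqrt(4182*(1/33531) - 49020) = sqrt(1394/11177 - 49020) = sqrt(-547895146/11177) = I*sqrt(6123824046842)/11177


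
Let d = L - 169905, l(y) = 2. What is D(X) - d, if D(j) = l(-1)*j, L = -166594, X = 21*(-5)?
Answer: 336289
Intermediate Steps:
X = -105
D(j) = 2*j
d = -336499 (d = -166594 - 169905 = -336499)
D(X) - d = 2*(-105) - 1*(-336499) = -210 + 336499 = 336289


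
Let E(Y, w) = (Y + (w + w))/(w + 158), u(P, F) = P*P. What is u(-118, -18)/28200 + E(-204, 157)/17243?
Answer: 1260532243/2552826150 ≈ 0.49378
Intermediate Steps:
u(P, F) = P²
E(Y, w) = (Y + 2*w)/(158 + w)
u(-118, -18)/28200 + E(-204, 157)/17243 = (-118)²/28200 + ((-204 + 2*157)/(158 + 157))/17243 = 13924*(1/28200) + ((-204 + 314)/315)*(1/17243) = 3481/7050 + ((1/315)*110)*(1/17243) = 3481/7050 + (22/63)*(1/17243) = 3481/7050 + 22/1086309 = 1260532243/2552826150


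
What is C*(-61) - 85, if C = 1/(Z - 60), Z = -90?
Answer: -12689/150 ≈ -84.593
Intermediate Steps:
C = -1/150 (C = 1/(-90 - 60) = 1/(-150) = -1/150 ≈ -0.0066667)
C*(-61) - 85 = -1/150*(-61) - 85 = 61/150 - 85 = -12689/150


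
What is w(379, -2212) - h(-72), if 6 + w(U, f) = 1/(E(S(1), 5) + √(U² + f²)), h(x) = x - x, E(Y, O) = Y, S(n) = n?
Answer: -30219505/5036584 + √5036585/5036584 ≈ -5.9996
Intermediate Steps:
h(x) = 0
w(U, f) = -6 + 1/(1 + √(U² + f²))
w(379, -2212) - h(-72) = (-5 - 6*√(379² + (-2212)²))/(1 + √(379² + (-2212)²)) - 1*0 = (-5 - 6*√(143641 + 4892944))/(1 + √(143641 + 4892944)) + 0 = (-5 - 6*√5036585)/(1 + √5036585) + 0 = (-5 - 6*√5036585)/(1 + √5036585)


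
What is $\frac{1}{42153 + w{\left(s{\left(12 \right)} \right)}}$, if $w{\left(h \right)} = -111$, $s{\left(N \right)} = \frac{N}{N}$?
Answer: $\frac{1}{42042} \approx 2.3786 \cdot 10^{-5}$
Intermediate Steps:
$s{\left(N \right)} = 1$
$\frac{1}{42153 + w{\left(s{\left(12 \right)} \right)}} = \frac{1}{42153 - 111} = \frac{1}{42042}$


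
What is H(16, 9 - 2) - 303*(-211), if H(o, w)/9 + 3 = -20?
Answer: 63726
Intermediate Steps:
H(o, w) = -207 (H(o, w) = -27 + 9*(-20) = -27 - 180 = -207)
H(16, 9 - 2) - 303*(-211) = -207 - 303*(-211) = -207 + 63933 = 63726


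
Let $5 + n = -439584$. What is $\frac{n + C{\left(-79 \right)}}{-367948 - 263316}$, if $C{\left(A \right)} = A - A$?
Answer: $\frac{439589}{631264} \approx 0.69636$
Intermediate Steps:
$C{\left(A \right)} = 0$
$n = -439589$ ($n = -5 - 439584 = -439589$)
$\frac{n + C{\left(-79 \right)}}{-367948 - 263316} = \frac{-439589 + 0}{-367948 - 263316} = - \frac{439589}{-631264} = \left(-439589\right) \left(- \frac{1}{631264}\right) = \frac{439589}{631264}$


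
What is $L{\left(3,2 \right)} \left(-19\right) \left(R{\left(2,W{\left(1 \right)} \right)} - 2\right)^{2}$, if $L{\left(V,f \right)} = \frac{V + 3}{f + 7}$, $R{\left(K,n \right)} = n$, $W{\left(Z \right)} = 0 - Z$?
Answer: $-114$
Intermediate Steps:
$W{\left(Z \right)} = - Z$
$L{\left(V,f \right)} = \frac{3 + V}{7 + f}$
$L{\left(3,2 \right)} \left(-19\right) \left(R{\left(2,W{\left(1 \right)} \right)} - 2\right)^{2} = \frac{3 + 3}{7 + 2} \left(-19\right) \left(\left(-1\right) 1 - 2\right)^{2} = \frac{1}{9} \cdot 6 \left(-19\right) \left(-1 - 2\right)^{2} = \frac{1}{9} \cdot 6 \left(-19\right) \left(-3\right)^{2} = \frac{2}{3} \left(-19\right) 9 = \left(- \frac{38}{3}\right) 9 = -114$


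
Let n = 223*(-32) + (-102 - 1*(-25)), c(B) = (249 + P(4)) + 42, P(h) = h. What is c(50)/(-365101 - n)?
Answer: -295/357888 ≈ -0.00082428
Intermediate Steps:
c(B) = 295 (c(B) = (249 + 4) + 42 = 253 + 42 = 295)
n = -7213 (n = -7136 + (-102 + 25) = -7136 - 77 = -7213)
c(50)/(-365101 - n) = 295/(-365101 - 1*(-7213)) = 295/(-365101 + 7213) = 295/(-357888) = 295*(-1/357888) = -295/357888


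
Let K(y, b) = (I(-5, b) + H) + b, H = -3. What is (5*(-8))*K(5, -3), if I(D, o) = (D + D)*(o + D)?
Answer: -2960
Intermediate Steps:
I(D, o) = 2*D*(D + o) (I(D, o) = (2*D)*(D + o) = 2*D*(D + o))
K(y, b) = 47 - 9*b (K(y, b) = (2*(-5)*(-5 + b) - 3) + b = ((50 - 10*b) - 3) + b = (47 - 10*b) + b = 47 - 9*b)
(5*(-8))*K(5, -3) = (5*(-8))*(47 - 9*(-3)) = -40*(47 + 27) = -40*74 = -2960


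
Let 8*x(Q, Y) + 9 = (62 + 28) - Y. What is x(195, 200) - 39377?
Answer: -315135/8 ≈ -39392.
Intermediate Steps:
x(Q, Y) = 81/8 - Y/8 (x(Q, Y) = -9/8 + ((62 + 28) - Y)/8 = -9/8 + (90 - Y)/8 = -9/8 + (45/4 - Y/8) = 81/8 - Y/8)
x(195, 200) - 39377 = (81/8 - ⅛*200) - 39377 = (81/8 - 25) - 39377 = -119/8 - 39377 = -315135/8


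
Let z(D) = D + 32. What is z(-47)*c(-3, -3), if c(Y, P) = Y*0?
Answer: 0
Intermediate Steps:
c(Y, P) = 0
z(D) = 32 + D
z(-47)*c(-3, -3) = (32 - 47)*0 = -15*0 = 0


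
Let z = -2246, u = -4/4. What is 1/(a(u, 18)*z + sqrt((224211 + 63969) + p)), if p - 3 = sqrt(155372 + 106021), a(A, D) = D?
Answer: -1/(40428 - sqrt(288183 + 89*sqrt(33))) ≈ -2.5068e-5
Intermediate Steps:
u = -1 (u = -4*1/4 = -1)
p = 3 + 89*sqrt(33) (p = 3 + sqrt(155372 + 106021) = 3 + sqrt(261393) = 3 + 89*sqrt(33) ≈ 514.27)
1/(a(u, 18)*z + sqrt((224211 + 63969) + p)) = 1/(18*(-2246) + sqrt((224211 + 63969) + (3 + 89*sqrt(33)))) = 1/(-40428 + sqrt(288180 + (3 + 89*sqrt(33)))) = 1/(-40428 + sqrt(288183 + 89*sqrt(33)))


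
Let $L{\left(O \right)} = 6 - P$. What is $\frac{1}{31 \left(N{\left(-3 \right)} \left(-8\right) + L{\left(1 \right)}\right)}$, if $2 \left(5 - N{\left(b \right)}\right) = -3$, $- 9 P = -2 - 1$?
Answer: $- \frac{3}{4309} \approx -0.00069622$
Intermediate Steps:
$P = \frac{1}{3}$ ($P = - \frac{-2 - 1}{9} = \left(- \frac{1}{9}\right) \left(-3\right) = \frac{1}{3} \approx 0.33333$)
$N{\left(b \right)} = \frac{13}{2}$ ($N{\left(b \right)} = 5 - - \frac{3}{2} = 5 + \frac{3}{2} = \frac{13}{2}$)
$L{\left(O \right)} = \frac{17}{3}$ ($L{\left(O \right)} = 6 - \frac{1}{3} = \frac{17}{3}$)
$\frac{1}{31 \left(N{\left(-3 \right)} \left(-8\right) + L{\left(1 \right)}\right)} = \frac{1}{31 \left(\frac{13}{2} \left(-8\right) + \frac{17}{3}\right)} = \frac{1}{31 \left(-52 + \frac{17}{3}\right)} = \frac{1}{31 \left(- \frac{139}{3}\right)} = \frac{1}{- \frac{4309}{3}} = - \frac{3}{4309}$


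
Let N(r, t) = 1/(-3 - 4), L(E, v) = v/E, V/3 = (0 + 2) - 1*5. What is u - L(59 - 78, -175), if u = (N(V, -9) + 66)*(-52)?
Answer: -456693/133 ≈ -3433.8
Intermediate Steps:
V = -9 (V = 3*((0 + 2) - 1*5) = 3*(2 - 5) = 3*(-3) = -9)
N(r, t) = -1/7 (N(r, t) = 1/(-7) = -1/7)
u = -23972/7 (u = (-1/7 + 66)*(-52) = (461/7)*(-52) = -23972/7 ≈ -3424.6)
u - L(59 - 78, -175) = -23972/7 - (-175)/(59 - 78) = -23972/7 - (-175)/(-19) = -23972/7 - (-175)*(-1)/19 = -23972/7 - 1*175/19 = -23972/7 - 175/19 = -456693/133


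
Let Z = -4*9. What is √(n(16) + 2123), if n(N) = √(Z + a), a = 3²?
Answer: √(2123 + 3*I*√3) ≈ 46.076 + 0.0564*I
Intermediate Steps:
a = 9
Z = -36
n(N) = 3*I*√3 (n(N) = √(-36 + 9) = √(-27) = 3*I*√3)
√(n(16) + 2123) = √(3*I*√3 + 2123) = √(2123 + 3*I*√3)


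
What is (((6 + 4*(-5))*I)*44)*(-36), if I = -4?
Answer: -88704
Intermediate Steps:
(((6 + 4*(-5))*I)*44)*(-36) = (((6 + 4*(-5))*(-4))*44)*(-36) = (((6 - 20)*(-4))*44)*(-36) = (-14*(-4)*44)*(-36) = (56*44)*(-36) = 2464*(-36) = -88704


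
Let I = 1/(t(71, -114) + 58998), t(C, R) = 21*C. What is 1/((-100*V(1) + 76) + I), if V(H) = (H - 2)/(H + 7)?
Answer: 120978/10706555 ≈ 0.011299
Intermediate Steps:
V(H) = (-2 + H)/(7 + H)
I = 1/60489 (I = 1/(21*71 + 58998) = 1/(1491 + 58998) = 1/60489 ≈ 1.6532e-5)
1/((-100*V(1) + 76) + I) = 1/((-100*(-2 + 1)/(7 + 1) + 76) + 1/60489) = 1/((-100*(-1)/8 + 76) + 1/60489) = 1/((-25*(-1)/2 + 76) + 1/60489) = 1/((-100*(-⅛) + 76) + 1/60489) = 1/((25/2 + 76) + 1/60489) = 1/(177/2 + 1/60489) = 1/(10706555/120978) = 120978/10706555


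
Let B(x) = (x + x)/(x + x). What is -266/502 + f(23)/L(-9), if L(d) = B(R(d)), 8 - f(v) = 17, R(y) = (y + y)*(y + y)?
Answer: -2392/251 ≈ -9.5299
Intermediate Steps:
R(y) = 4*y² (R(y) = (2*y)*(2*y) = 4*y²)
B(x) = 1 (B(x) = (2*x)/((2*x)) = (2*x)*(1/(2*x)) = 1)
f(v) = -9 (f(v) = 8 - 1*17 = 8 - 17 = -9)
L(d) = 1
-266/502 + f(23)/L(-9) = -266/502 - 9/1 = -266*1/502 - 9*1 = -133/251 - 9 = -2392/251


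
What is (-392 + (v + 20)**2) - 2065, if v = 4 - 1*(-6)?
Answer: -1557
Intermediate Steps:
v = 10 (v = 4 + 6 = 10)
(-392 + (v + 20)**2) - 2065 = (-392 + (10 + 20)**2) - 2065 = (-392 + 30**2) - 2065 = (-392 + 900) - 2065 = 508 - 2065 = -1557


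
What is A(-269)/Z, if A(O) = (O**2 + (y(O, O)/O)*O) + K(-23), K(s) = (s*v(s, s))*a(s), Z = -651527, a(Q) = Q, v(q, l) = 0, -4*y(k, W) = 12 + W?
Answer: -289701/2606108 ≈ -0.11116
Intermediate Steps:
y(k, W) = -3 - W/4 (y(k, W) = -(12 + W)/4 = -3 - W/4)
K(s) = 0 (K(s) = (s*0)*s = 0*s = 0)
A(O) = -3 + O**2 - O/4 (A(O) = (O**2 + ((-3 - O/4)/O)*O) + 0 = (O**2 + (-3 - O/4)) + 0 = (-3 + O**2 - O/4) + 0 = -3 + O**2 - O/4)
A(-269)/Z = (-3 + (-269)**2 - 1/4*(-269))/(-651527) = (-3 + 72361 + 269/4)*(-1/651527) = (289701/4)*(-1/651527) = -289701/2606108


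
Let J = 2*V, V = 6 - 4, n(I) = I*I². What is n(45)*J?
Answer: 364500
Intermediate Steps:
n(I) = I³
V = 2
J = 4 (J = 2*2 = 4)
n(45)*J = 45³*4 = 91125*4 = 364500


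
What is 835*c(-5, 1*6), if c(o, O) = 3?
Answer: 2505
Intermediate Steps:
835*c(-5, 1*6) = 835*3 = 2505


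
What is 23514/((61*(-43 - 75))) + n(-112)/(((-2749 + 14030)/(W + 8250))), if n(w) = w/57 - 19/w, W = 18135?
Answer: -645015548281/86397478832 ≈ -7.4657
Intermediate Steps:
n(w) = -19/w + w/57 (n(w) = w*(1/57) - 19/w = w/57 - 19/w = -19/w + w/57)
23514/((61*(-43 - 75))) + n(-112)/(((-2749 + 14030)/(W + 8250))) = 23514/((61*(-43 - 75))) + (-19/(-112) + (1/57)*(-112))/(((-2749 + 14030)/(18135 + 8250))) = 23514/((61*(-118))) + (-19*(-1/112) - 112/57)/((11281/26385)) = 23514/(-7198) + (19/112 - 112/57)/((11281*(1/26385))) = 23514*(-1/7198) - 11461/(6384*11281/26385) = -11757/3599 - 11461/6384*26385/11281 = -11757/3599 - 100799495/24005968 = -645015548281/86397478832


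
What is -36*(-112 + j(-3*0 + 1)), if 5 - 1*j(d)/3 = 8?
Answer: 4356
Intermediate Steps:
j(d) = -9 (j(d) = 15 - 3*8 = 15 - 24 = -9)
-36*(-112 + j(-3*0 + 1)) = -36*(-112 - 9) = -36*(-121) = 4356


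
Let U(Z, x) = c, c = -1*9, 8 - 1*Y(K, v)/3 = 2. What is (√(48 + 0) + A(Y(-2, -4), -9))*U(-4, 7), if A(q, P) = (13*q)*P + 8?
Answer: 18882 - 36*√3 ≈ 18820.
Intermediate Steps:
Y(K, v) = 18 (Y(K, v) = 24 - 3*2 = 24 - 6 = 18)
A(q, P) = 8 + 13*P*q (A(q, P) = 13*P*q + 8 = 8 + 13*P*q)
c = -9
U(Z, x) = -9
(√(48 + 0) + A(Y(-2, -4), -9))*U(-4, 7) = (√(48 + 0) + (8 + 13*(-9)*18))*(-9) = (√48 + (8 - 2106))*(-9) = (4*√3 - 2098)*(-9) = (-2098 + 4*√3)*(-9) = 18882 - 36*√3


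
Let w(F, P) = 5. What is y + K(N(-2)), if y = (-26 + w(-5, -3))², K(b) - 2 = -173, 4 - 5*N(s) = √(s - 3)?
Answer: 270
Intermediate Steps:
N(s) = ⅘ - √(-3 + s)/5 (N(s) = ⅘ - √(s - 3)/5 = ⅘ - √(-3 + s)/5)
K(b) = -171 (K(b) = 2 - 173 = -171)
y = 441 (y = (-26 + 5)² = (-21)² = 441)
y + K(N(-2)) = 441 - 171 = 270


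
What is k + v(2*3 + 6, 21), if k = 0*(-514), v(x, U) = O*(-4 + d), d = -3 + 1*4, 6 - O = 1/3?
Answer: -17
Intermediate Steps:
O = 17/3 (O = 6 - 1/3 = 17/3 ≈ 5.6667)
d = 1 (d = -3 + 4 = 1)
v(x, U) = -17 (v(x, U) = 17*(-4 + 1)/3 = (17/3)*(-3) = -17)
k = 0
k + v(2*3 + 6, 21) = 0 - 17 = -17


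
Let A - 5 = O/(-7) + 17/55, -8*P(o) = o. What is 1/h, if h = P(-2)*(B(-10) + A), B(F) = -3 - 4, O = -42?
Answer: 220/237 ≈ 0.92827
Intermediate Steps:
P(o) = -o/8
A = 622/55 (A = 5 + (-42/(-7) + 17/55) = 5 + (-42*(-1/7) + 17*(1/55)) = 5 + (6 + 17/55) = 5 + 347/55 = 622/55 ≈ 11.309)
B(F) = -7
h = 237/220 (h = (-1/8*(-2))*(-7 + 622/55) = (1/4)*(237/55) = 237/220 ≈ 1.0773)
1/h = 1/(237/220) = 220/237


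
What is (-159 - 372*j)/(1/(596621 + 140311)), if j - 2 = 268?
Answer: -74134622268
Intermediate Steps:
j = 270 (j = 2 + 268 = 270)
(-159 - 372*j)/(1/(596621 + 140311)) = (-159 - 372*270)/(1/(596621 + 140311)) = (-159 - 100440)/(1/736932) = -100599/1/736932 = -100599*736932 = -74134622268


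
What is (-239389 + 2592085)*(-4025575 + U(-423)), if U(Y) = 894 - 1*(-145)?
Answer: -9468509749056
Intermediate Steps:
U(Y) = 1039 (U(Y) = 894 + 145 = 1039)
(-239389 + 2592085)*(-4025575 + U(-423)) = (-239389 + 2592085)*(-4025575 + 1039) = 2352696*(-4024536) = -9468509749056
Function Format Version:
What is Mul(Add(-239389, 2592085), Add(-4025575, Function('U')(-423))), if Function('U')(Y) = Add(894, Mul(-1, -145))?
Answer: -9468509749056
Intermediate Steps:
Function('U')(Y) = 1039 (Function('U')(Y) = Add(894, 145) = 1039)
Mul(Add(-239389, 2592085), Add(-4025575, Function('U')(-423))) = Mul(Add(-239389, 2592085), Add(-4025575, 1039)) = Mul(2352696, -4024536) = -9468509749056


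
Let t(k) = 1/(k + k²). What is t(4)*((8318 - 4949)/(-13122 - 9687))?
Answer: -1123/152060 ≈ -0.0073852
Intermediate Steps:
t(4)*((8318 - 4949)/(-13122 - 9687)) = (1/(4*(1 + 4)))*((8318 - 4949)/(-13122 - 9687)) = ((¼)/5)*(3369/(-22809)) = ((¼)*(⅕))*(3369*(-1/22809)) = (1/20)*(-1123/7603) = -1123/152060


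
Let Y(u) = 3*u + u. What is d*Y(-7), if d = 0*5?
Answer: 0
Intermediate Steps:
d = 0
Y(u) = 4*u
d*Y(-7) = 0*(4*(-7)) = 0*(-28) = 0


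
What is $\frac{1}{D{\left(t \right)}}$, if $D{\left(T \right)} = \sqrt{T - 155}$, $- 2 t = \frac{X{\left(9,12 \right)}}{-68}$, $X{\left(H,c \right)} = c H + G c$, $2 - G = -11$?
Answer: $- \frac{i \sqrt{44234}}{2602} \approx - 0.08083 i$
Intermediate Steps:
$G = 13$ ($G = 2 - -11 = 2 + 11 = 13$)
$X{\left(H,c \right)} = 13 c + H c$ ($X{\left(H,c \right)} = c H + 13 c = H c + 13 c = 13 c + H c$)
$t = \frac{33}{17}$ ($t = - \frac{12 \left(13 + 9\right) \frac{1}{-68}}{2} = - \frac{12 \cdot 22 \left(- \frac{1}{68}\right)}{2} = - \frac{264 \left(- \frac{1}{68}\right)}{2} = \left(- \frac{1}{2}\right) \left(- \frac{66}{17}\right) = \frac{33}{17} \approx 1.9412$)
$D{\left(T \right)} = \sqrt{-155 + T}$
$\frac{1}{D{\left(t \right)}} = \frac{1}{\sqrt{-155 + \frac{33}{17}}} = \frac{1}{\sqrt{- \frac{2602}{17}}} = \frac{1}{\frac{1}{17} i \sqrt{44234}} = - \frac{i \sqrt{44234}}{2602}$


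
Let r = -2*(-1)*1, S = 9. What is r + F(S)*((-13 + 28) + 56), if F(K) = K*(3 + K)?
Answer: 7670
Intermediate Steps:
r = 2 (r = 2*1 = 2)
r + F(S)*((-13 + 28) + 56) = 2 + (9*(3 + 9))*((-13 + 28) + 56) = 2 + (9*12)*(15 + 56) = 2 + 108*71 = 2 + 7668 = 7670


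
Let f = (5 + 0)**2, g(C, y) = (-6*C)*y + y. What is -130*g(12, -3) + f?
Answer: -27665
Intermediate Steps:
g(C, y) = y - 6*C*y (g(C, y) = -6*C*y + y = y - 6*C*y)
f = 25 (f = 5**2 = 25)
-130*g(12, -3) + f = -(-390)*(1 - 6*12) + 25 = -(-390)*(1 - 72) + 25 = -(-390)*(-71) + 25 = -130*213 + 25 = -27690 + 25 = -27665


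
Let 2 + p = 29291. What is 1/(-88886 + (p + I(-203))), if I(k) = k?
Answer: -1/59800 ≈ -1.6722e-5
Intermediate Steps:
p = 29289 (p = -2 + 29291 = 29289)
1/(-88886 + (p + I(-203))) = 1/(-88886 + (29289 - 203)) = 1/(-88886 + 29086) = 1/(-59800) = -1/59800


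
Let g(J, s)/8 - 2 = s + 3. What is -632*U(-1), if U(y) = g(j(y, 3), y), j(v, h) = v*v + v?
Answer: -20224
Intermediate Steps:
j(v, h) = v + v² (j(v, h) = v² + v = v + v²)
g(J, s) = 40 + 8*s (g(J, s) = 16 + 8*(s + 3) = 16 + 8*(3 + s) = 16 + (24 + 8*s) = 40 + 8*s)
U(y) = 40 + 8*y
-632*U(-1) = -632*(40 + 8*(-1)) = -632*(40 - 8) = -632*32 = -20224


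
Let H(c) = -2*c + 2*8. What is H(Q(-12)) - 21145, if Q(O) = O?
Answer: -21105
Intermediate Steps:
H(c) = 16 - 2*c (H(c) = -2*c + 16 = 16 - 2*c)
H(Q(-12)) - 21145 = (16 - 2*(-12)) - 21145 = (16 + 24) - 21145 = 40 - 21145 = -21105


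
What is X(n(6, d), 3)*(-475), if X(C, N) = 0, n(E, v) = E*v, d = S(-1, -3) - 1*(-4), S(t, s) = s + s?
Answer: 0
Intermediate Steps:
S(t, s) = 2*s
d = -2 (d = 2*(-3) - 1*(-4) = -6 + 4 = -2)
X(n(6, d), 3)*(-475) = 0*(-475) = 0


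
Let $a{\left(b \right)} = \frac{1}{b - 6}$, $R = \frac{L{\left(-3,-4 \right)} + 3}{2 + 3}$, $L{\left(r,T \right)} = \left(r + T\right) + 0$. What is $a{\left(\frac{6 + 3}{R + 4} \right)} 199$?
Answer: $- \frac{3184}{51} \approx -62.431$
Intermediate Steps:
$L{\left(r,T \right)} = T + r$ ($L{\left(r,T \right)} = \left(T + r\right) + 0 = T + r$)
$R = - \frac{4}{5}$ ($R = \frac{\left(-4 - 3\right) + 3}{2 + 3} = \frac{-7 + 3}{5} = \left(-4\right) \frac{1}{5} = - \frac{4}{5} \approx -0.8$)
$a{\left(b \right)} = \frac{1}{-6 + b}$
$a{\left(\frac{6 + 3}{R + 4} \right)} 199 = \frac{1}{-6 + \frac{6 + 3}{- \frac{4}{5} + 4}} \cdot 199 = \frac{1}{-6 + \frac{9}{\frac{16}{5}}} \cdot 199 = \frac{1}{-6 + 9 \cdot \frac{5}{16}} \cdot 199 = \frac{1}{-6 + \frac{45}{16}} \cdot 199 = \frac{1}{- \frac{51}{16}} \cdot 199 = \left(- \frac{16}{51}\right) 199 = - \frac{3184}{51}$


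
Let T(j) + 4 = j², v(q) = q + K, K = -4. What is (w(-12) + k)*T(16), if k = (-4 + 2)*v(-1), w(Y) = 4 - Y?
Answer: 6552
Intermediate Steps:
v(q) = -4 + q (v(q) = q - 4 = -4 + q)
k = 10 (k = (-4 + 2)*(-4 - 1) = -2*(-5) = 10)
T(j) = -4 + j²
(w(-12) + k)*T(16) = ((4 - 1*(-12)) + 10)*(-4 + 16²) = ((4 + 12) + 10)*(-4 + 256) = (16 + 10)*252 = 26*252 = 6552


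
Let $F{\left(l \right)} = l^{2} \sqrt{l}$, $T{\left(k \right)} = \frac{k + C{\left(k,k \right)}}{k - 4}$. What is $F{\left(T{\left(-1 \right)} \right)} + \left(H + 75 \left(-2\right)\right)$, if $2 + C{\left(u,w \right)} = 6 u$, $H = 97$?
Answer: $-53 + \frac{243 \sqrt{5}}{125} \approx -48.653$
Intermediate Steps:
$C{\left(u,w \right)} = -2 + 6 u$
$T{\left(k \right)} = \frac{-2 + 7 k}{-4 + k}$ ($T{\left(k \right)} = \frac{k + \left(-2 + 6 k\right)}{k - 4} = \frac{-2 + 7 k}{-4 + k}$)
$F{\left(l \right)} = l^{\frac{5}{2}}$
$F{\left(T{\left(-1 \right)} \right)} + \left(H + 75 \left(-2\right)\right) = \left(\frac{-2 + 7 \left(-1\right)}{-4 - 1}\right)^{\frac{5}{2}} + \left(97 + 75 \left(-2\right)\right) = \left(\frac{-2 - 7}{-5}\right)^{\frac{5}{2}} + \left(97 - 150\right) = \left(\left(- \frac{1}{5}\right) \left(-9\right)\right)^{\frac{5}{2}} - 53 = \left(\frac{9}{5}\right)^{\frac{5}{2}} - 53 = \frac{243 \sqrt{5}}{125} - 53 = -53 + \frac{243 \sqrt{5}}{125}$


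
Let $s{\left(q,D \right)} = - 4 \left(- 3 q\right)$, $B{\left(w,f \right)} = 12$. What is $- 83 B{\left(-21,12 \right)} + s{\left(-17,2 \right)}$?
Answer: $-1200$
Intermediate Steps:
$s{\left(q,D \right)} = 12 q$
$- 83 B{\left(-21,12 \right)} + s{\left(-17,2 \right)} = \left(-83\right) 12 + 12 \left(-17\right) = -996 - 204 = -1200$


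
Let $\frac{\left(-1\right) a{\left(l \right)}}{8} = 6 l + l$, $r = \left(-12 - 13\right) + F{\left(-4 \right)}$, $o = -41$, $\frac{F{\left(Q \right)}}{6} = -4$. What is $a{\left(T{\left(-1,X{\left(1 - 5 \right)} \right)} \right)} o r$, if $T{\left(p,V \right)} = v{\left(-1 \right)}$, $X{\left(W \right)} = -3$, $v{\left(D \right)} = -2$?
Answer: $225008$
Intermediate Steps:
$T{\left(p,V \right)} = -2$
$F{\left(Q \right)} = -24$ ($F{\left(Q \right)} = 6 \left(-4\right) = -24$)
$r = -49$ ($r = \left(-12 - 13\right) - 24 = -25 - 24 = -49$)
$a{\left(l \right)} = - 56 l$ ($a{\left(l \right)} = - 8 \left(6 l + l\right) = - 8 \cdot 7 l = - 56 l$)
$a{\left(T{\left(-1,X{\left(1 - 5 \right)} \right)} \right)} o r = \left(-56\right) \left(-2\right) \left(-41\right) \left(-49\right) = 112 \left(-41\right) \left(-49\right) = \left(-4592\right) \left(-49\right) = 225008$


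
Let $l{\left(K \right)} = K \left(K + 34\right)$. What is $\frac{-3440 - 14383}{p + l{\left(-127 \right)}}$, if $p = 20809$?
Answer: $- \frac{17823}{32620} \approx -0.54638$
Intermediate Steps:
$l{\left(K \right)} = K \left(34 + K\right)$
$\frac{-3440 - 14383}{p + l{\left(-127 \right)}} = \frac{-3440 - 14383}{20809 - 127 \left(34 - 127\right)} = - \frac{17823}{20809 - -11811} = - \frac{17823}{20809 + 11811} = - \frac{17823}{32620}$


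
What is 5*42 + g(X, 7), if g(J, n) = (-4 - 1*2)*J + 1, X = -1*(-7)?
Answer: 169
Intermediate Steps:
X = 7
g(J, n) = 1 - 6*J (g(J, n) = (-4 - 2)*J + 1 = -6*J + 1 = 1 - 6*J)
5*42 + g(X, 7) = 5*42 + (1 - 6*7) = 210 + (1 - 42) = 210 - 41 = 169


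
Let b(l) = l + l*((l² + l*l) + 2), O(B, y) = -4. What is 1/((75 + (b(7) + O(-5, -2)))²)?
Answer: 1/605284 ≈ 1.6521e-6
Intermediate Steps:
b(l) = l + l*(2 + 2*l²) (b(l) = l + l*((l² + l²) + 2) = l + l*(2*l² + 2) = l + l*(2 + 2*l²))
1/((75 + (b(7) + O(-5, -2)))²) = 1/((75 + (7*(3 + 2*7²) - 4))²) = 1/((75 + (7*(3 + 2*49) - 4))²) = 1/((75 + (7*(3 + 98) - 4))²) = 1/((75 + (7*101 - 4))²) = 1/((75 + (707 - 4))²) = 1/((75 + 703)²) = 1/(778²) = 1/605284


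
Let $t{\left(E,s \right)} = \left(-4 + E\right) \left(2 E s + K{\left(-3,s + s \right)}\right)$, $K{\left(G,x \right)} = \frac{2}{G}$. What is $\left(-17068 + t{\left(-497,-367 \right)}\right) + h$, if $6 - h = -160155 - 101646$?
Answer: $-182518725$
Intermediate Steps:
$t{\left(E,s \right)} = \left(-4 + E\right) \left(- \frac{2}{3} + 2 E s\right)$ ($t{\left(E,s \right)} = \left(-4 + E\right) \left(2 E s + \frac{2}{-3}\right) = \left(-4 + E\right) \left(2 E s + 2 \left(- \frac{1}{3}\right)\right) = \left(-4 + E\right) \left(2 E s - \frac{2}{3}\right) = \left(-4 + E\right) \left(- \frac{2}{3} + 2 E s\right)$)
$h = 261807$ ($h = 6 - \left(-160155 - 101646\right) = 6 - -261801 = 6 + 261801 = 261807$)
$\left(-17068 + t{\left(-497,-367 \right)}\right) + h = \left(-17068 + \left(\frac{8}{3} - - \frac{994}{3} - \left(-3976\right) \left(-367\right) + 2 \left(-367\right) \left(-497\right)^{2}\right)\right) + 261807 = \left(-17068 + \left(\frac{8}{3} + \frac{994}{3} - 1459192 + 2 \left(-367\right) 247009\right)\right) + 261807 = \left(-17068 + \left(\frac{8}{3} + \frac{994}{3} - 1459192 - 181304606\right)\right) + 261807 = \left(-17068 - 182763464\right) + 261807 = -182780532 + 261807 = -182518725$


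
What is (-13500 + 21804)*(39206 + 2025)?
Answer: 342382224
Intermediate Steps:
(-13500 + 21804)*(39206 + 2025) = 8304*41231 = 342382224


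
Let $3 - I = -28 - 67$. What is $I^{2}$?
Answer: $9604$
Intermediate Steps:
$I = 98$ ($I = 3 - \left(-28 - 67\right) = 3 - -95 = 3 + 95 = 98$)
$I^{2} = 98^{2} = 9604$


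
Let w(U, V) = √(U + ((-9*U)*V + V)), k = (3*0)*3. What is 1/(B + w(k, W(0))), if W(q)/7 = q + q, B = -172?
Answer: -1/172 ≈ -0.0058140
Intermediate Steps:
W(q) = 14*q (W(q) = 7*(q + q) = 7*(2*q) = 14*q)
k = 0 (k = 0*3 = 0)
w(U, V) = √(U + V - 9*U*V) (w(U, V) = √(U + (-9*U*V + V)) = √(U + (V - 9*U*V)) = √(U + V - 9*U*V))
1/(B + w(k, W(0))) = 1/(-172 + √(0 + 14*0 - 9*0*14*0)) = 1/(-172 + √(0 + 0 - 9*0*0)) = 1/(-172 + √(0 + 0 + 0)) = 1/(-172 + √0) = 1/(-172 + 0) = 1/(-172) = -1/172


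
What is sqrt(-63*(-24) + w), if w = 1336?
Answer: 4*sqrt(178) ≈ 53.367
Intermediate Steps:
sqrt(-63*(-24) + w) = sqrt(-63*(-24) + 1336) = sqrt(1512 + 1336) = sqrt(2848) = 4*sqrt(178)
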